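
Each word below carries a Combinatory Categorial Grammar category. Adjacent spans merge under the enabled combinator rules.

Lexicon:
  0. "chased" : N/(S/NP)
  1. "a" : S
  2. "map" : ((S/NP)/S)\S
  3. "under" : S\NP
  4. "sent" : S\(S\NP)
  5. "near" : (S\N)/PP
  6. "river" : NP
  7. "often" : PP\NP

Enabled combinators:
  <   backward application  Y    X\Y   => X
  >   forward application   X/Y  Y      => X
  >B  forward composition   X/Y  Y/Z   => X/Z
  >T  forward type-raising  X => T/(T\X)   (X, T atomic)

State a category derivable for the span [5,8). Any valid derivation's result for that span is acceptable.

[0,8] S   <
  [0,5] N   >
    [0,3] N/S   >B
      [0,1] "chased" : N/(S/NP)
      [1,3] (S/NP)/S   <
        [1,2] "a" : S
        [2,3] "map" : ((S/NP)/S)\S
    [3,5] S   <
      [3,4] "under" : S\NP
      [4,5] "sent" : S\(S\NP)
  [5,8] S\N   >
    [5,6] "near" : (S\N)/PP
    [6,8] PP   <
      [6,7] "river" : NP
      [7,8] "often" : PP\NP

S\N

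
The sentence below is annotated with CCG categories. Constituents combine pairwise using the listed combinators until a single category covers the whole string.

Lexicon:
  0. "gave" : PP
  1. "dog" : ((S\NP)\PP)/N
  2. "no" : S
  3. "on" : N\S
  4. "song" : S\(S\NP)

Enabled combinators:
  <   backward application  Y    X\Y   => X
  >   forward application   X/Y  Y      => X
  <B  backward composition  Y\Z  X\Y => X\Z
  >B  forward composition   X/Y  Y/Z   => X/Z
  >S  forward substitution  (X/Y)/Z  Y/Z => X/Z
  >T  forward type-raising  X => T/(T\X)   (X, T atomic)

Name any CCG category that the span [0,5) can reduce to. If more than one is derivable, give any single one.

S

[0,5] S   <
  [0,4] S\NP   <
    [0,1] "gave" : PP
    [1,4] (S\NP)\PP   >
      [1,2] "dog" : ((S\NP)\PP)/N
      [2,4] N   <
        [2,3] "no" : S
        [3,4] "on" : N\S
  [4,5] "song" : S\(S\NP)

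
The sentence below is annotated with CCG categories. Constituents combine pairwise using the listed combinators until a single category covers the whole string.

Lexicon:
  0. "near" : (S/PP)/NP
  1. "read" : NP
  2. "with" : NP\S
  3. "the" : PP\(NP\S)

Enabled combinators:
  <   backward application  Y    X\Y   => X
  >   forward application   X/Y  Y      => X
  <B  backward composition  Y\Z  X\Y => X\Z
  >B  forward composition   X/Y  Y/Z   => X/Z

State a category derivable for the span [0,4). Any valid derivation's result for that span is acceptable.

[0,4] S   >
  [0,2] S/PP   >
    [0,1] "near" : (S/PP)/NP
    [1,2] "read" : NP
  [2,4] PP   <
    [2,3] "with" : NP\S
    [3,4] "the" : PP\(NP\S)

S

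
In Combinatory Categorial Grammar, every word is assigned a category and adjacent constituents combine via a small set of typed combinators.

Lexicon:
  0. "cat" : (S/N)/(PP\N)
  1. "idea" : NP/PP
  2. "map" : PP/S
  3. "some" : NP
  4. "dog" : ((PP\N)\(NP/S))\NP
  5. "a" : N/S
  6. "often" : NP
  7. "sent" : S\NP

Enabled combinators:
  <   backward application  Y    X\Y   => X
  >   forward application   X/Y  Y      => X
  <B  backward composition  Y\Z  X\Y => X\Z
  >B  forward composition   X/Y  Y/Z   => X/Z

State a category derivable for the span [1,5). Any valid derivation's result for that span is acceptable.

[0,8] S   >
  [0,5] S/N   >
    [0,1] "cat" : (S/N)/(PP\N)
    [1,5] PP\N   <
      [1,3] NP/S   >B
        [1,2] "idea" : NP/PP
        [2,3] "map" : PP/S
      [3,5] (PP\N)\(NP/S)   <
        [3,4] "some" : NP
        [4,5] "dog" : ((PP\N)\(NP/S))\NP
  [5,8] N   >
    [5,6] "a" : N/S
    [6,8] S   <
      [6,7] "often" : NP
      [7,8] "sent" : S\NP

PP\N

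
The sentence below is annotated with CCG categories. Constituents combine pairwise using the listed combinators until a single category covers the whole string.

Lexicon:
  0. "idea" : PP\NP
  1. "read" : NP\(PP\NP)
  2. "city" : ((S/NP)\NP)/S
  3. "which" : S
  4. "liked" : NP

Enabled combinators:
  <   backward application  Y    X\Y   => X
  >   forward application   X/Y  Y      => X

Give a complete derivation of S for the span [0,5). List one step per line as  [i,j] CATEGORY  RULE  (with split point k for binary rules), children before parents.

[0,5] S   >
  [0,4] S/NP   <
    [0,2] NP   <
      [0,1] "idea" : PP\NP
      [1,2] "read" : NP\(PP\NP)
    [2,4] (S/NP)\NP   >
      [2,3] "city" : ((S/NP)\NP)/S
      [3,4] "which" : S
  [4,5] "liked" : NP

[0,1] PP\NP  lex  "idea"
[1,2] NP\(PP\NP)  lex  "read"
[0,2] NP  <  k=1
[2,3] ((S/NP)\NP)/S  lex  "city"
[3,4] S  lex  "which"
[2,4] (S/NP)\NP  >  k=3
[0,4] S/NP  <  k=2
[4,5] NP  lex  "liked"
[0,5] S  >  k=4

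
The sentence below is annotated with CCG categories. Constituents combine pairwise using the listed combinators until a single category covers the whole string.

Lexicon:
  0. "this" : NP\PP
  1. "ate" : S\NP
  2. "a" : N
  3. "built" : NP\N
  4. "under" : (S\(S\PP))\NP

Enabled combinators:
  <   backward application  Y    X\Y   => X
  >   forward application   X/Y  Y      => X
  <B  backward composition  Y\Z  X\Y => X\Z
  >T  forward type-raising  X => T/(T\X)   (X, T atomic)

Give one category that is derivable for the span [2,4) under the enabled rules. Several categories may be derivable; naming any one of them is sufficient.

NP

[0,5] S   <
  [0,2] S\PP   <B
    [0,1] "this" : NP\PP
    [1,2] "ate" : S\NP
  [2,5] S\(S\PP)   <
    [2,4] NP   <
      [2,3] "a" : N
      [3,4] "built" : NP\N
    [4,5] "under" : (S\(S\PP))\NP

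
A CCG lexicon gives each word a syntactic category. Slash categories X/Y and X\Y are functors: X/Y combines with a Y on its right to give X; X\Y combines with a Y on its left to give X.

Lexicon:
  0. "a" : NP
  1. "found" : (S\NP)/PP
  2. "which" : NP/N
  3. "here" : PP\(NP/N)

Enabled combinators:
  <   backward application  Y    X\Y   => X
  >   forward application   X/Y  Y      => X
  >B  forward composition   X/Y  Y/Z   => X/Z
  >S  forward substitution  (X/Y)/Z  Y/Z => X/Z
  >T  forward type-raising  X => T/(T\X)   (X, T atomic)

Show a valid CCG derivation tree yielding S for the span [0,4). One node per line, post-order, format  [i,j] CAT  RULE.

[0,4] S   <
  [0,1] "a" : NP
  [1,4] S\NP   >
    [1,2] "found" : (S\NP)/PP
    [2,4] PP   <
      [2,3] "which" : NP/N
      [3,4] "here" : PP\(NP/N)

[0,1] NP  lex  "a"
[1,2] (S\NP)/PP  lex  "found"
[2,3] NP/N  lex  "which"
[3,4] PP\(NP/N)  lex  "here"
[2,4] PP  <  k=3
[1,4] S\NP  >  k=2
[0,4] S  <  k=1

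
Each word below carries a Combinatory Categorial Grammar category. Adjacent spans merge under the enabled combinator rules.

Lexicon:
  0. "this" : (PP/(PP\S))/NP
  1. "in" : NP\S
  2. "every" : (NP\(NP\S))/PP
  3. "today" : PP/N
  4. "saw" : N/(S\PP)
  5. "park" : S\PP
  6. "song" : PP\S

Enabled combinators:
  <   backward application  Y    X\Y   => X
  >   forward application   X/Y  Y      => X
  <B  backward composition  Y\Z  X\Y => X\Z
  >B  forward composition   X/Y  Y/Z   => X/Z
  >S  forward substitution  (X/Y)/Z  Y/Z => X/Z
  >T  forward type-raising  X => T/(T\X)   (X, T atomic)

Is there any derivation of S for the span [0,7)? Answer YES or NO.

(PP/(PP\S))/NP NP\S (NP\(NP\S))/PP PP/N N/(S\PP) S\PP PP\S
CKY chart[0,7] = {N/(N\PP), NP/(NP\PP), PP, PP/(PP\PP), S/(S\PP)}; S ∉ chart

NO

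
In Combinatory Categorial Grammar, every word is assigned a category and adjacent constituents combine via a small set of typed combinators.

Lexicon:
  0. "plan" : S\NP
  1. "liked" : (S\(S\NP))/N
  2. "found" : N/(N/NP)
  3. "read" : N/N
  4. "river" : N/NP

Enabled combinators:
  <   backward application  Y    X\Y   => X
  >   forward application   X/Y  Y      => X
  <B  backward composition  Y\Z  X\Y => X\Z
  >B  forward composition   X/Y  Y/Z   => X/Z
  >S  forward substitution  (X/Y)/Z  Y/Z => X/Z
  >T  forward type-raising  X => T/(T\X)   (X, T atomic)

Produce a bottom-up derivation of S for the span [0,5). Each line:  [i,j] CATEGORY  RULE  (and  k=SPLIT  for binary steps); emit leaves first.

[0,1] S\NP  lex  "plan"
[1,2] (S\(S\NP))/N  lex  "liked"
[2,3] N/(N/NP)  lex  "found"
[3,4] N/N  lex  "read"
[4,5] N/NP  lex  "river"
[3,5] N/NP  >B  k=4
[2,5] N  >  k=3
[1,5] S\(S\NP)  >  k=2
[0,5] S  <  k=1

[0,5] S   <
  [0,1] "plan" : S\NP
  [1,5] S\(S\NP)   >
    [1,2] "liked" : (S\(S\NP))/N
    [2,5] N   >
      [2,3] "found" : N/(N/NP)
      [3,5] N/NP   >B
        [3,4] "read" : N/N
        [4,5] "river" : N/NP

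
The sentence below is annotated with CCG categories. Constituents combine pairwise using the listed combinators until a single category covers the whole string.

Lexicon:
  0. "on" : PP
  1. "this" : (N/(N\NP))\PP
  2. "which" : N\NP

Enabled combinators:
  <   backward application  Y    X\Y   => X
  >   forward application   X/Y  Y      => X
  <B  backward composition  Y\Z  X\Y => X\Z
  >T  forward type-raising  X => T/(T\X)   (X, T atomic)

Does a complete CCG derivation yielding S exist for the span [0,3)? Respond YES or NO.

PP (N/(N\NP))\PP N\NP
CKY chart[0,3] = {N, N/(N\N), NP/(NP\N), PP/(PP\N), S/(S\N)}; S ∉ chart

NO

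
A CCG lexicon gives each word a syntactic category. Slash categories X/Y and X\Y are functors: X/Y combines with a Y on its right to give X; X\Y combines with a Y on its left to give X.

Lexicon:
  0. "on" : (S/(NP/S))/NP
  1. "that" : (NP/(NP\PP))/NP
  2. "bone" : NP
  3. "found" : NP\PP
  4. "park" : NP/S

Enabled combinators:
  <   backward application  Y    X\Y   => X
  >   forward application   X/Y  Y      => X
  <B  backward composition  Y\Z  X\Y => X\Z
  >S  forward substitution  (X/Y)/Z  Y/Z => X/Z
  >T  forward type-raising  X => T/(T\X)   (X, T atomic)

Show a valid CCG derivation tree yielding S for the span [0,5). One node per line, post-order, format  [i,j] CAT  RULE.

[0,5] S   >
  [0,4] S/(NP/S)   >
    [0,1] "on" : (S/(NP/S))/NP
    [1,4] NP   >
      [1,3] NP/(NP\PP)   >
        [1,2] "that" : (NP/(NP\PP))/NP
        [2,3] "bone" : NP
      [3,4] "found" : NP\PP
  [4,5] "park" : NP/S

[0,1] (S/(NP/S))/NP  lex  "on"
[1,2] (NP/(NP\PP))/NP  lex  "that"
[2,3] NP  lex  "bone"
[1,3] NP/(NP\PP)  >  k=2
[3,4] NP\PP  lex  "found"
[1,4] NP  >  k=3
[0,4] S/(NP/S)  >  k=1
[4,5] NP/S  lex  "park"
[0,5] S  >  k=4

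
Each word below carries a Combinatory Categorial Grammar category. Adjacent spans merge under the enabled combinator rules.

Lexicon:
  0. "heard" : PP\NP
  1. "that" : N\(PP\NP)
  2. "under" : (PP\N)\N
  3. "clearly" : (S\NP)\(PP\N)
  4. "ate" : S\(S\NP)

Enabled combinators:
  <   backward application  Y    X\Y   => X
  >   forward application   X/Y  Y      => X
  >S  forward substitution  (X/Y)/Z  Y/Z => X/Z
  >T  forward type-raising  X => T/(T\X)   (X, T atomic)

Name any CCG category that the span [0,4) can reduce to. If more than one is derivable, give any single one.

S\NP

[0,5] S   <
  [0,4] S\NP   <
    [0,3] PP\N   <
      [0,2] N   <
        [0,1] "heard" : PP\NP
        [1,2] "that" : N\(PP\NP)
      [2,3] "under" : (PP\N)\N
    [3,4] "clearly" : (S\NP)\(PP\N)
  [4,5] "ate" : S\(S\NP)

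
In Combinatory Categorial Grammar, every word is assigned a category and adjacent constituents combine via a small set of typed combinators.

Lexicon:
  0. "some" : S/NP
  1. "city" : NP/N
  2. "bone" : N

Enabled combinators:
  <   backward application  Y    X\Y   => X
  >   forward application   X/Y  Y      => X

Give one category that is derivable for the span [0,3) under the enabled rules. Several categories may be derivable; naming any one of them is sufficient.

[0,3] S   >
  [0,1] "some" : S/NP
  [1,3] NP   >
    [1,2] "city" : NP/N
    [2,3] "bone" : N

S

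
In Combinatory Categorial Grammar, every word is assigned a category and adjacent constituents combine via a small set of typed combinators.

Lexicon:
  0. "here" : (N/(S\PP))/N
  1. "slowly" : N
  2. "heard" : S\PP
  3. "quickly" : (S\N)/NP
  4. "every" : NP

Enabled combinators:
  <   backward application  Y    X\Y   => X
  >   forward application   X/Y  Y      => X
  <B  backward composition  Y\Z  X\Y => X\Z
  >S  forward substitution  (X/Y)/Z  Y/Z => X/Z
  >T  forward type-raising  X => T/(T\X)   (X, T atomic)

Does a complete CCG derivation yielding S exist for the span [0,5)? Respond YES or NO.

[0,5] S   <
  [0,3] N   >
    [0,2] N/(S\PP)   >
      [0,1] "here" : (N/(S\PP))/N
      [1,2] "slowly" : N
    [2,3] "heard" : S\PP
  [3,5] S\N   >
    [3,4] "quickly" : (S\N)/NP
    [4,5] "every" : NP

YES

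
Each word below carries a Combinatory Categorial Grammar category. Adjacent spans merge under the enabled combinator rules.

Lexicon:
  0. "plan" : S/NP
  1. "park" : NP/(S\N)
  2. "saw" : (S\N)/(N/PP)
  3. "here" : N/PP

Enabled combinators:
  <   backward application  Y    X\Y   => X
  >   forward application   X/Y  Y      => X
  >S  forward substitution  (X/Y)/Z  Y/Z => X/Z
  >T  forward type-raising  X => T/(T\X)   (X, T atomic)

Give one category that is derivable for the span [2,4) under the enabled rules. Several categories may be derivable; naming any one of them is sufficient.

S\N

[0,4] S   >
  [0,1] "plan" : S/NP
  [1,4] NP   >
    [1,2] "park" : NP/(S\N)
    [2,4] S\N   >
      [2,3] "saw" : (S\N)/(N/PP)
      [3,4] "here" : N/PP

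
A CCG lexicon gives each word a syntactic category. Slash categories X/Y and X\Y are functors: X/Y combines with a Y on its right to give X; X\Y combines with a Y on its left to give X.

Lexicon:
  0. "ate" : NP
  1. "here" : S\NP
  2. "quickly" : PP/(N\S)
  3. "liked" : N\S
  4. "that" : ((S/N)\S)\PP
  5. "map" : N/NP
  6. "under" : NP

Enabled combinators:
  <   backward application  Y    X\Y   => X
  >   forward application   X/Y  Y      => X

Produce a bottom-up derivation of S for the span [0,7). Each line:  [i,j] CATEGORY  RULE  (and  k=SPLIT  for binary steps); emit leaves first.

[0,7] S   >
  [0,5] S/N   <
    [0,2] S   <
      [0,1] "ate" : NP
      [1,2] "here" : S\NP
    [2,5] (S/N)\S   <
      [2,4] PP   >
        [2,3] "quickly" : PP/(N\S)
        [3,4] "liked" : N\S
      [4,5] "that" : ((S/N)\S)\PP
  [5,7] N   >
    [5,6] "map" : N/NP
    [6,7] "under" : NP

[0,1] NP  lex  "ate"
[1,2] S\NP  lex  "here"
[0,2] S  <  k=1
[2,3] PP/(N\S)  lex  "quickly"
[3,4] N\S  lex  "liked"
[2,4] PP  >  k=3
[4,5] ((S/N)\S)\PP  lex  "that"
[2,5] (S/N)\S  <  k=4
[0,5] S/N  <  k=2
[5,6] N/NP  lex  "map"
[6,7] NP  lex  "under"
[5,7] N  >  k=6
[0,7] S  >  k=5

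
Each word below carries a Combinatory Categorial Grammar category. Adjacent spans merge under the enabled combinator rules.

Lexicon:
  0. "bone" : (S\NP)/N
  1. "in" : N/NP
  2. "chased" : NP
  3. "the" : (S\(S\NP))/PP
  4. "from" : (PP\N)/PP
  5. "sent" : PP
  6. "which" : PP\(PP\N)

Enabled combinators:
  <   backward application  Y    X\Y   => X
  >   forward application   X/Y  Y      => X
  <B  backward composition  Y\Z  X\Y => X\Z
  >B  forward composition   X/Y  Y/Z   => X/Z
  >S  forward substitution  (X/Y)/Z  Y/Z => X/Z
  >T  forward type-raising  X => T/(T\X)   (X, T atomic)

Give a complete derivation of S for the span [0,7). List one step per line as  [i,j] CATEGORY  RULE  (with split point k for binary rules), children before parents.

[0,1] (S\NP)/N  lex  "bone"
[1,2] N/NP  lex  "in"
[2,3] NP  lex  "chased"
[1,3] N  >  k=2
[0,3] S\NP  >  k=1
[3,4] (S\(S\NP))/PP  lex  "the"
[4,5] (PP\N)/PP  lex  "from"
[5,6] PP  lex  "sent"
[4,6] PP\N  >  k=5
[6,7] PP\(PP\N)  lex  "which"
[4,7] PP  <  k=6
[3,7] S\(S\NP)  >  k=4
[0,7] S  <  k=3

[0,7] S   <
  [0,3] S\NP   >
    [0,1] "bone" : (S\NP)/N
    [1,3] N   >
      [1,2] "in" : N/NP
      [2,3] "chased" : NP
  [3,7] S\(S\NP)   >
    [3,4] "the" : (S\(S\NP))/PP
    [4,7] PP   <
      [4,6] PP\N   >
        [4,5] "from" : (PP\N)/PP
        [5,6] "sent" : PP
      [6,7] "which" : PP\(PP\N)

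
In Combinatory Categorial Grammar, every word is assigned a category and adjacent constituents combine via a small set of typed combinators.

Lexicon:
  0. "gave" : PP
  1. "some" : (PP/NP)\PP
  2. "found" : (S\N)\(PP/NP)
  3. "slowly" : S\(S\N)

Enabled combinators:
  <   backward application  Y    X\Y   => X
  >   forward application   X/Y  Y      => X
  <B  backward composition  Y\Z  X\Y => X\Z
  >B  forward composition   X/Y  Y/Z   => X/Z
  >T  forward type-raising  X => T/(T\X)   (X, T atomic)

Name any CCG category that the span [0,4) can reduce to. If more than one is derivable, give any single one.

[0,4] S   <
  [0,3] S\N   <
    [0,2] PP/NP   <
      [0,1] "gave" : PP
      [1,2] "some" : (PP/NP)\PP
    [2,3] "found" : (S\N)\(PP/NP)
  [3,4] "slowly" : S\(S\N)

S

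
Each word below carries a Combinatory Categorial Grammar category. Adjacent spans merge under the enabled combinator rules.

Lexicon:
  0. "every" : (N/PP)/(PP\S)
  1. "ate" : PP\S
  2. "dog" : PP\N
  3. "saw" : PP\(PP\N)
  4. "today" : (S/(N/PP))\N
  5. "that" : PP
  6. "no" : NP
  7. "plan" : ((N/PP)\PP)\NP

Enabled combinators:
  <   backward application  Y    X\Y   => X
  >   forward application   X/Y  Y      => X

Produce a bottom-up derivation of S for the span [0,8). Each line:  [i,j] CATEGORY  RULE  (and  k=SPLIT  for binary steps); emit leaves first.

[0,1] (N/PP)/(PP\S)  lex  "every"
[1,2] PP\S  lex  "ate"
[0,2] N/PP  >  k=1
[2,3] PP\N  lex  "dog"
[3,4] PP\(PP\N)  lex  "saw"
[2,4] PP  <  k=3
[0,4] N  >  k=2
[4,5] (S/(N/PP))\N  lex  "today"
[0,5] S/(N/PP)  <  k=4
[5,6] PP  lex  "that"
[6,7] NP  lex  "no"
[7,8] ((N/PP)\PP)\NP  lex  "plan"
[6,8] (N/PP)\PP  <  k=7
[5,8] N/PP  <  k=6
[0,8] S  >  k=5

[0,8] S   >
  [0,5] S/(N/PP)   <
    [0,4] N   >
      [0,2] N/PP   >
        [0,1] "every" : (N/PP)/(PP\S)
        [1,2] "ate" : PP\S
      [2,4] PP   <
        [2,3] "dog" : PP\N
        [3,4] "saw" : PP\(PP\N)
    [4,5] "today" : (S/(N/PP))\N
  [5,8] N/PP   <
    [5,6] "that" : PP
    [6,8] (N/PP)\PP   <
      [6,7] "no" : NP
      [7,8] "plan" : ((N/PP)\PP)\NP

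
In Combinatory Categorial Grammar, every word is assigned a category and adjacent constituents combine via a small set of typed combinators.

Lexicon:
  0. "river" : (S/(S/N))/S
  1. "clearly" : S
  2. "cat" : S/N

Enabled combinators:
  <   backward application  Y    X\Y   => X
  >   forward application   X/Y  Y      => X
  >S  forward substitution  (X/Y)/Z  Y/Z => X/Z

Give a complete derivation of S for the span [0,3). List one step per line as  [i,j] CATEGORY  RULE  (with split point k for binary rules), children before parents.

[0,1] (S/(S/N))/S  lex  "river"
[1,2] S  lex  "clearly"
[0,2] S/(S/N)  >  k=1
[2,3] S/N  lex  "cat"
[0,3] S  >  k=2

[0,3] S   >
  [0,2] S/(S/N)   >
    [0,1] "river" : (S/(S/N))/S
    [1,2] "clearly" : S
  [2,3] "cat" : S/N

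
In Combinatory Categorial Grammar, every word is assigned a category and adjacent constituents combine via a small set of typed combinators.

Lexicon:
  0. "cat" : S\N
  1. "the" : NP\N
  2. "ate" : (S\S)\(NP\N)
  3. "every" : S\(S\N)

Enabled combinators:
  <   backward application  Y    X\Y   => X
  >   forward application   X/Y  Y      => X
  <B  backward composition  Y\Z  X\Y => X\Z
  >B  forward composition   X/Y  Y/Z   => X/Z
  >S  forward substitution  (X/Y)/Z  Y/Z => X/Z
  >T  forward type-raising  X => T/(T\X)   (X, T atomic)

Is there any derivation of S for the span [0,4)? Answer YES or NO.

[0,4] S   <
  [0,3] S\N   <B
    [0,1] "cat" : S\N
    [1,3] S\S   <
      [1,2] "the" : NP\N
      [2,3] "ate" : (S\S)\(NP\N)
  [3,4] "every" : S\(S\N)

YES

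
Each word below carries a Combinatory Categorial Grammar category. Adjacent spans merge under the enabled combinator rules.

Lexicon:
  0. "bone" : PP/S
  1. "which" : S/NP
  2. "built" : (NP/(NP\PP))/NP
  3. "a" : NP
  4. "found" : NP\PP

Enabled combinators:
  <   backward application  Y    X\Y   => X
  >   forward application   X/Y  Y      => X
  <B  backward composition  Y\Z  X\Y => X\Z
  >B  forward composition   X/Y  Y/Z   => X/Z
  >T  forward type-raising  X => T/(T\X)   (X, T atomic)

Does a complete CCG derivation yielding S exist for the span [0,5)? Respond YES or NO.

PP/S S/NP (NP/(NP\PP))/NP NP NP\PP
CKY chart[0,5] = {N/(N\PP), NP/(NP\PP), PP, PP/(NP\NP), PP/(PP\PP), PP/(S\S), S/(S\PP)}; S ∉ chart

NO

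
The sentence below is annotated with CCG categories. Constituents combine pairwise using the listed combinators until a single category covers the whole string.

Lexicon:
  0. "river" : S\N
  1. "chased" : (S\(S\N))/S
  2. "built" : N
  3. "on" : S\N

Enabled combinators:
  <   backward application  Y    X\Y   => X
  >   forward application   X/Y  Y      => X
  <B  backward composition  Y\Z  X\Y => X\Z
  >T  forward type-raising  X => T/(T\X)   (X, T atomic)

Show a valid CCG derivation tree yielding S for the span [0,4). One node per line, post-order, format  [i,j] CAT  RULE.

[0,4] S   <
  [0,1] "river" : S\N
  [1,4] S\(S\N)   >
    [1,2] "chased" : (S\(S\N))/S
    [2,4] S   >
      [2,3] S/(S\N)   >T
        [2,3] "built" : N
      [3,4] "on" : S\N

[0,1] S\N  lex  "river"
[1,2] (S\(S\N))/S  lex  "chased"
[2,3] N  lex  "built"
[2,3] S/(S\N)  >T
[3,4] S\N  lex  "on"
[2,4] S  >  k=3
[1,4] S\(S\N)  >  k=2
[0,4] S  <  k=1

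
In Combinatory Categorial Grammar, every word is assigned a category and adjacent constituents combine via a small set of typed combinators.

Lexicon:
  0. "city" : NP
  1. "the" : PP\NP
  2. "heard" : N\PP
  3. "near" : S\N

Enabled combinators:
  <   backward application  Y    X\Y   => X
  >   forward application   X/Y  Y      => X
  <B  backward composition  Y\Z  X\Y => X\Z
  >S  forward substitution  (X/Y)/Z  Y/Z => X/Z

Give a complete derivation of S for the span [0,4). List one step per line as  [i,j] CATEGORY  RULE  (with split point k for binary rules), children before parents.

[0,1] NP  lex  "city"
[1,2] PP\NP  lex  "the"
[0,2] PP  <  k=1
[2,3] N\PP  lex  "heard"
[3,4] S\N  lex  "near"
[2,4] S\PP  <B  k=3
[0,4] S  <  k=2

[0,4] S   <
  [0,2] PP   <
    [0,1] "city" : NP
    [1,2] "the" : PP\NP
  [2,4] S\PP   <B
    [2,3] "heard" : N\PP
    [3,4] "near" : S\N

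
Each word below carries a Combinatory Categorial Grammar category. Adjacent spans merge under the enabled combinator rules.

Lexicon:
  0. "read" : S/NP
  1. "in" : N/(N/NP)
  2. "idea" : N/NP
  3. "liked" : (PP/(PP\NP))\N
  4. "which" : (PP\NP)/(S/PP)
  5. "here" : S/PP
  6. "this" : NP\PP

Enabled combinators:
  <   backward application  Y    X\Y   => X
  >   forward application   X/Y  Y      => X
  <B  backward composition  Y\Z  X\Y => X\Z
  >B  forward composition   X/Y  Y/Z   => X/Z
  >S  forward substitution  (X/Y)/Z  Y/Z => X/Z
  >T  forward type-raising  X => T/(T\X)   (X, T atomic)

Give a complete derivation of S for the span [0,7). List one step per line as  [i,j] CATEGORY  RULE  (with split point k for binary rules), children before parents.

[0,1] S/NP  lex  "read"
[1,2] N/(N/NP)  lex  "in"
[2,3] N/NP  lex  "idea"
[1,3] N  >  k=2
[3,4] (PP/(PP\NP))\N  lex  "liked"
[1,4] PP/(PP\NP)  <  k=3
[4,5] (PP\NP)/(S/PP)  lex  "which"
[5,6] S/PP  lex  "here"
[4,6] PP\NP  >  k=5
[1,6] PP  >  k=4
[6,7] NP\PP  lex  "this"
[1,7] NP  <  k=6
[0,7] S  >  k=1

[0,7] S   >
  [0,1] "read" : S/NP
  [1,7] NP   <
    [1,6] PP   >
      [1,4] PP/(PP\NP)   <
        [1,3] N   >
          [1,2] "in" : N/(N/NP)
          [2,3] "idea" : N/NP
        [3,4] "liked" : (PP/(PP\NP))\N
      [4,6] PP\NP   >
        [4,5] "which" : (PP\NP)/(S/PP)
        [5,6] "here" : S/PP
    [6,7] "this" : NP\PP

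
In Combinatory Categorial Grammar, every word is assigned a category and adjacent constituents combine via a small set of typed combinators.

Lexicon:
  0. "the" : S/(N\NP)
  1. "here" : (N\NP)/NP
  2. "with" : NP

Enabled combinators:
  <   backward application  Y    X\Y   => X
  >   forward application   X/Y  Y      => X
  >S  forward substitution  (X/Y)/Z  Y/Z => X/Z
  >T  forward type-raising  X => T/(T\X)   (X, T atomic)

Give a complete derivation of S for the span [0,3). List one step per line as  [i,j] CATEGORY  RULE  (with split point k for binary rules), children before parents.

[0,1] S/(N\NP)  lex  "the"
[1,2] (N\NP)/NP  lex  "here"
[2,3] NP  lex  "with"
[1,3] N\NP  >  k=2
[0,3] S  >  k=1

[0,3] S   >
  [0,1] "the" : S/(N\NP)
  [1,3] N\NP   >
    [1,2] "here" : (N\NP)/NP
    [2,3] "with" : NP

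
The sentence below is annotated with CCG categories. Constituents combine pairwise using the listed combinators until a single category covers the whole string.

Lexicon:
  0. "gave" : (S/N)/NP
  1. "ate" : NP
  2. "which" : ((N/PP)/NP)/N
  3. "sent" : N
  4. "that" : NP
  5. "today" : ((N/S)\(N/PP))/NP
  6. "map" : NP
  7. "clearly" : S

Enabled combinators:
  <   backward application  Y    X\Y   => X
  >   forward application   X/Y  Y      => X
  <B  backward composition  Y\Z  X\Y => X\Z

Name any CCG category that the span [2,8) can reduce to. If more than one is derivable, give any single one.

[0,8] S   >
  [0,2] S/N   >
    [0,1] "gave" : (S/N)/NP
    [1,2] "ate" : NP
  [2,8] N   >
    [2,7] N/S   <
      [2,5] N/PP   >
        [2,4] (N/PP)/NP   >
          [2,3] "which" : ((N/PP)/NP)/N
          [3,4] "sent" : N
        [4,5] "that" : NP
      [5,7] (N/S)\(N/PP)   >
        [5,6] "today" : ((N/S)\(N/PP))/NP
        [6,7] "map" : NP
    [7,8] "clearly" : S

N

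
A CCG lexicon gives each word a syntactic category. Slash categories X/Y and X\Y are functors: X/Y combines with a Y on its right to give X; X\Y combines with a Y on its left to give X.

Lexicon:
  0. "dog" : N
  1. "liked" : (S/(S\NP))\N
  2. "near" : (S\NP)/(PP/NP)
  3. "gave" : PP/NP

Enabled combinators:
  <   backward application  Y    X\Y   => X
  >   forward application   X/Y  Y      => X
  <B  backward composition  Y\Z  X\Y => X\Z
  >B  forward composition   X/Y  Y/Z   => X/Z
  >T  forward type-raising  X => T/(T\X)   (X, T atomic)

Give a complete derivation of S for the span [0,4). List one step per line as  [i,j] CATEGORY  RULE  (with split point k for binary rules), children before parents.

[0,4] S   >
  [0,2] S/(S\NP)   <
    [0,1] "dog" : N
    [1,2] "liked" : (S/(S\NP))\N
  [2,4] S\NP   >
    [2,3] "near" : (S\NP)/(PP/NP)
    [3,4] "gave" : PP/NP

[0,1] N  lex  "dog"
[1,2] (S/(S\NP))\N  lex  "liked"
[0,2] S/(S\NP)  <  k=1
[2,3] (S\NP)/(PP/NP)  lex  "near"
[3,4] PP/NP  lex  "gave"
[2,4] S\NP  >  k=3
[0,4] S  >  k=2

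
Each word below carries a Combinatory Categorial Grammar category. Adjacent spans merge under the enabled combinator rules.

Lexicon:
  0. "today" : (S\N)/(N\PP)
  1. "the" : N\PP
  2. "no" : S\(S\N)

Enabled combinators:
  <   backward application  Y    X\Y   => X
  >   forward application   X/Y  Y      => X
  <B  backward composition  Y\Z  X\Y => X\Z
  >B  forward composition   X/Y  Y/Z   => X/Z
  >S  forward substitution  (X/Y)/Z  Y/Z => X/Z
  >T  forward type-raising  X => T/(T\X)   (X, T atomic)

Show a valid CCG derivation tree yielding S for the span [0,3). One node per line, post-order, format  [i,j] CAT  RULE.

[0,3] S   <
  [0,2] S\N   >
    [0,1] "today" : (S\N)/(N\PP)
    [1,2] "the" : N\PP
  [2,3] "no" : S\(S\N)

[0,1] (S\N)/(N\PP)  lex  "today"
[1,2] N\PP  lex  "the"
[0,2] S\N  >  k=1
[2,3] S\(S\N)  lex  "no"
[0,3] S  <  k=2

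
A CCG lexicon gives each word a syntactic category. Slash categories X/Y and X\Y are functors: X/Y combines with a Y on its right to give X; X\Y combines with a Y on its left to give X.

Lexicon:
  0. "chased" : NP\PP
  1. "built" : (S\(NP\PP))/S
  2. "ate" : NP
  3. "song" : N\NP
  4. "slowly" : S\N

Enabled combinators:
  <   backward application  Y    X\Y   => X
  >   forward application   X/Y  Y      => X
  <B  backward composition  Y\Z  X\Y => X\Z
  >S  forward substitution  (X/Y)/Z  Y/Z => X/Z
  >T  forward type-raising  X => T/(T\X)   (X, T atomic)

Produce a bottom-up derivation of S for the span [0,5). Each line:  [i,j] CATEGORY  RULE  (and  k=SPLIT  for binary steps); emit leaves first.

[0,5] S   <
  [0,1] "chased" : NP\PP
  [1,5] S\(NP\PP)   >
    [1,2] "built" : (S\(NP\PP))/S
    [2,5] S   <
      [2,4] N   >
        [2,3] N/(N\NP)   >T
          [2,3] "ate" : NP
        [3,4] "song" : N\NP
      [4,5] "slowly" : S\N

[0,1] NP\PP  lex  "chased"
[1,2] (S\(NP\PP))/S  lex  "built"
[2,3] NP  lex  "ate"
[2,3] N/(N\NP)  >T
[3,4] N\NP  lex  "song"
[2,4] N  >  k=3
[4,5] S\N  lex  "slowly"
[2,5] S  <  k=4
[1,5] S\(NP\PP)  >  k=2
[0,5] S  <  k=1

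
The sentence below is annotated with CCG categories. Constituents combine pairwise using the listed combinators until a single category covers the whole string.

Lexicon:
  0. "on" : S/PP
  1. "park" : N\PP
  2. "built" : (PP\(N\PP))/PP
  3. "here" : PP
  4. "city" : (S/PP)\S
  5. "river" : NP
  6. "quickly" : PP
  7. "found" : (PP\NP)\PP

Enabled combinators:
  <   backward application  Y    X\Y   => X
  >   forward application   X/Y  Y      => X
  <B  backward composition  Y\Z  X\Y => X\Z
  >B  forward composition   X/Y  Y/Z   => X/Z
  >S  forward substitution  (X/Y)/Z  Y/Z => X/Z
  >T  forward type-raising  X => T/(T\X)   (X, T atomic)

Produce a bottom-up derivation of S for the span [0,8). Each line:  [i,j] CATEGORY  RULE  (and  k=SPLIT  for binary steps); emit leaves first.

[0,1] S/PP  lex  "on"
[1,2] N\PP  lex  "park"
[2,3] (PP\(N\PP))/PP  lex  "built"
[3,4] PP  lex  "here"
[2,4] PP\(N\PP)  >  k=3
[1,4] PP  <  k=2
[0,4] S  >  k=1
[4,5] (S/PP)\S  lex  "city"
[0,5] S/PP  <  k=4
[5,6] NP  lex  "river"
[6,7] PP  lex  "quickly"
[7,8] (PP\NP)\PP  lex  "found"
[6,8] PP\NP  <  k=7
[5,8] PP  <  k=6
[0,8] S  >  k=5

[0,8] S   >
  [0,5] S/PP   <
    [0,4] S   >
      [0,1] "on" : S/PP
      [1,4] PP   <
        [1,2] "park" : N\PP
        [2,4] PP\(N\PP)   >
          [2,3] "built" : (PP\(N\PP))/PP
          [3,4] "here" : PP
    [4,5] "city" : (S/PP)\S
  [5,8] PP   <
    [5,6] "river" : NP
    [6,8] PP\NP   <
      [6,7] "quickly" : PP
      [7,8] "found" : (PP\NP)\PP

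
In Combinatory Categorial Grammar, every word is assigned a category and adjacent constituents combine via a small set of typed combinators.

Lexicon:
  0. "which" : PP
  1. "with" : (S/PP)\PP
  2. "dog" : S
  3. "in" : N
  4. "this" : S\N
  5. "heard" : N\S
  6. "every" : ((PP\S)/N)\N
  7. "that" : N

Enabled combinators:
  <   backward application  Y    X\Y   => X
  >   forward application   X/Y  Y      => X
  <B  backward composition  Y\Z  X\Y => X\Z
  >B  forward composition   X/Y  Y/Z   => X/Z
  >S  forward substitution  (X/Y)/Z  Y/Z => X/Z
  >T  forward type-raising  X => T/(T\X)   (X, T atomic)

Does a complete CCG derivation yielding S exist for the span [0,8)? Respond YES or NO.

[0,8] S   >
  [0,2] S/PP   <
    [0,1] "which" : PP
    [1,2] "with" : (S/PP)\PP
  [2,8] PP   <
    [2,3] "dog" : S
    [3,8] PP\S   >
      [3,7] (PP\S)/N   <
        [3,6] N   <
          [3,5] S   <
            [3,4] "in" : N
            [4,5] "this" : S\N
          [5,6] "heard" : N\S
        [6,7] "every" : ((PP\S)/N)\N
      [7,8] "that" : N

YES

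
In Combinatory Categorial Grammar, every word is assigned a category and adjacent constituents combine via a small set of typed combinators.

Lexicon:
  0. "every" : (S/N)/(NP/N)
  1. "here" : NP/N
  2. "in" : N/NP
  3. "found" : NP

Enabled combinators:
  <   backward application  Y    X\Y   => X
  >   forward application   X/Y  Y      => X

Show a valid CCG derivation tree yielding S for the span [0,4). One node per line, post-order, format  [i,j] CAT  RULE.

[0,4] S   >
  [0,2] S/N   >
    [0,1] "every" : (S/N)/(NP/N)
    [1,2] "here" : NP/N
  [2,4] N   >
    [2,3] "in" : N/NP
    [3,4] "found" : NP

[0,1] (S/N)/(NP/N)  lex  "every"
[1,2] NP/N  lex  "here"
[0,2] S/N  >  k=1
[2,3] N/NP  lex  "in"
[3,4] NP  lex  "found"
[2,4] N  >  k=3
[0,4] S  >  k=2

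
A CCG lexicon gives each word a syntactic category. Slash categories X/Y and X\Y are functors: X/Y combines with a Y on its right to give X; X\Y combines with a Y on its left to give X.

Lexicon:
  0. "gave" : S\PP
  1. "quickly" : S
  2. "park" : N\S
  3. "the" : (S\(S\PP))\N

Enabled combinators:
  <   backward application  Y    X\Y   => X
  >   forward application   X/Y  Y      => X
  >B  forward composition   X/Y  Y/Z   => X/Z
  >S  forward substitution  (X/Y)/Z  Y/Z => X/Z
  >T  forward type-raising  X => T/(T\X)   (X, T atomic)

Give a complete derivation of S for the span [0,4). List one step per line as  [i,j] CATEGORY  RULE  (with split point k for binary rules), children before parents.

[0,1] S\PP  lex  "gave"
[1,2] S  lex  "quickly"
[2,3] N\S  lex  "park"
[1,3] N  <  k=2
[3,4] (S\(S\PP))\N  lex  "the"
[1,4] S\(S\PP)  <  k=3
[0,4] S  <  k=1

[0,4] S   <
  [0,1] "gave" : S\PP
  [1,4] S\(S\PP)   <
    [1,3] N   <
      [1,2] "quickly" : S
      [2,3] "park" : N\S
    [3,4] "the" : (S\(S\PP))\N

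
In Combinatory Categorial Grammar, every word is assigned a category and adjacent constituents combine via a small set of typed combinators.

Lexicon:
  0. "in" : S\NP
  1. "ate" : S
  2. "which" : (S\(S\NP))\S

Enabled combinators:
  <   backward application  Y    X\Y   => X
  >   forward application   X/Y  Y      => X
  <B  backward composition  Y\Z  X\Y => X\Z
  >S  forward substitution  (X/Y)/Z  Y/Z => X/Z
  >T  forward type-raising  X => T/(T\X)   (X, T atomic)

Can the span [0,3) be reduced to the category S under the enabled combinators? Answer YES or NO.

YES

[0,3] S   <
  [0,1] "in" : S\NP
  [1,3] S\(S\NP)   <
    [1,2] "ate" : S
    [2,3] "which" : (S\(S\NP))\S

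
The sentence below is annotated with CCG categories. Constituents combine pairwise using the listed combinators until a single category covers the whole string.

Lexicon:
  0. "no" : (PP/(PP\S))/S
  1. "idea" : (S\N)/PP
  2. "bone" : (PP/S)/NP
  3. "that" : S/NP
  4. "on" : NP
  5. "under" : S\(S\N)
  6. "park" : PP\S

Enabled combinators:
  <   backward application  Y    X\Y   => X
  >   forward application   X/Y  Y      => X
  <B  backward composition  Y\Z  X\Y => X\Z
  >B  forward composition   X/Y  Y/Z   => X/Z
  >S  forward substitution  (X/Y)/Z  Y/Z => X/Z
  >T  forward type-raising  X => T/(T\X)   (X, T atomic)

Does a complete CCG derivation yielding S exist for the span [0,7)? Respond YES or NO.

(PP/(PP\S))/S (S\N)/PP (PP/S)/NP S/NP NP S\(S\N) PP\S
CKY chart[0,7] = {(PP/(PP\S))/(S\PP), N/(N\PP), NP/(NP\PP), PP, PP/(PP\PP), S/(S\PP)}; S ∉ chart

NO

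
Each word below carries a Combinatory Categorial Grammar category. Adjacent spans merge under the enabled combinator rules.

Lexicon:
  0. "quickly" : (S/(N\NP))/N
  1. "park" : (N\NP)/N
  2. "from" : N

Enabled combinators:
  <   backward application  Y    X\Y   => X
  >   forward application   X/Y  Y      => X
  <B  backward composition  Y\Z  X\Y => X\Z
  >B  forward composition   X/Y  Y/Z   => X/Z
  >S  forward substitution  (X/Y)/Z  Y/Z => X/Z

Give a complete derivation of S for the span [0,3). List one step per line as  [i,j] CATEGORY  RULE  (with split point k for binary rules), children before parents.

[0,1] (S/(N\NP))/N  lex  "quickly"
[1,2] (N\NP)/N  lex  "park"
[0,2] S/N  >S  k=1
[2,3] N  lex  "from"
[0,3] S  >  k=2

[0,3] S   >
  [0,2] S/N   >S
    [0,1] "quickly" : (S/(N\NP))/N
    [1,2] "park" : (N\NP)/N
  [2,3] "from" : N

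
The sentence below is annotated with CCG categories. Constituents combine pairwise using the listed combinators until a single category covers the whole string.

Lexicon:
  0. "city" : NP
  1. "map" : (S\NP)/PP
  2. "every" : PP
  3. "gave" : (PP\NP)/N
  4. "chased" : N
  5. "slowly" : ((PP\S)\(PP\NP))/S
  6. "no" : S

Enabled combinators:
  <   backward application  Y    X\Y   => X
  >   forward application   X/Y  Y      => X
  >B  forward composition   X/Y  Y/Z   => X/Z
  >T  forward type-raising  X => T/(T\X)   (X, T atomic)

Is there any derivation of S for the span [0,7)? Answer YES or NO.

NP (S\NP)/PP PP (PP\NP)/N N ((PP\S)\(PP\NP))/S S
CKY chart[0,7] = {N/(N\PP), NP/(NP\PP), PP, PP/(PP\PP), S/(S\PP)}; S ∉ chart

NO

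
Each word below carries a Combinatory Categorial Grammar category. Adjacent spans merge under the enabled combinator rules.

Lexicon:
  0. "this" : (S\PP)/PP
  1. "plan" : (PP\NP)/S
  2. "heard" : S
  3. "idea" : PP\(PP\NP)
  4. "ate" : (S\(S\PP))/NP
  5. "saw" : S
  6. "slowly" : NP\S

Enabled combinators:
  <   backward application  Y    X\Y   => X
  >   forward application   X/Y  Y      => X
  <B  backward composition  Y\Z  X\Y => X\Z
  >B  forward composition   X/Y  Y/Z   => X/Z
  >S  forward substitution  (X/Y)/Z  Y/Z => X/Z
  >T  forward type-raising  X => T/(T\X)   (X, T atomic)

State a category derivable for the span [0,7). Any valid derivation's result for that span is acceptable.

S

[0,7] S   <
  [0,4] S\PP   >
    [0,1] "this" : (S\PP)/PP
    [1,4] PP   <
      [1,3] PP\NP   >
        [1,2] "plan" : (PP\NP)/S
        [2,3] "heard" : S
      [3,4] "idea" : PP\(PP\NP)
  [4,7] S\(S\PP)   >
    [4,5] "ate" : (S\(S\PP))/NP
    [5,7] NP   <
      [5,6] "saw" : S
      [6,7] "slowly" : NP\S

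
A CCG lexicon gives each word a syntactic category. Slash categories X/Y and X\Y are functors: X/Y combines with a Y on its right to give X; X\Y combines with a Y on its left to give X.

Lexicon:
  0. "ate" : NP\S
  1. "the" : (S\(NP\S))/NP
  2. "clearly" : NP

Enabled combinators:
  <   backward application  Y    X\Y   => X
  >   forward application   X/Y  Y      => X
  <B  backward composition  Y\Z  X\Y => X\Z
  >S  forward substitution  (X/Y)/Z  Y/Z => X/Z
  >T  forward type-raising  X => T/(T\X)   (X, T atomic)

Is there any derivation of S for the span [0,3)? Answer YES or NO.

YES

[0,3] S   <
  [0,1] "ate" : NP\S
  [1,3] S\(NP\S)   >
    [1,2] "the" : (S\(NP\S))/NP
    [2,3] "clearly" : NP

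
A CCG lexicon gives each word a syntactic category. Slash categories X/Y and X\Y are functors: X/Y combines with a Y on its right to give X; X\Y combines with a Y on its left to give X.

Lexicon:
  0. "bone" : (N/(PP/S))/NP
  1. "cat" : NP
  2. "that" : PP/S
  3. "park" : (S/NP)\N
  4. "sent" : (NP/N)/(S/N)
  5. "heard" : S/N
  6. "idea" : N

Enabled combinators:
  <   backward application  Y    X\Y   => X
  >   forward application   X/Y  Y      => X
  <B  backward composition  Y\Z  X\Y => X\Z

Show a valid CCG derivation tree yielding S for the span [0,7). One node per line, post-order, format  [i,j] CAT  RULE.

[0,7] S   >
  [0,4] S/NP   <
    [0,3] N   >
      [0,2] N/(PP/S)   >
        [0,1] "bone" : (N/(PP/S))/NP
        [1,2] "cat" : NP
      [2,3] "that" : PP/S
    [3,4] "park" : (S/NP)\N
  [4,7] NP   >
    [4,6] NP/N   >
      [4,5] "sent" : (NP/N)/(S/N)
      [5,6] "heard" : S/N
    [6,7] "idea" : N

[0,1] (N/(PP/S))/NP  lex  "bone"
[1,2] NP  lex  "cat"
[0,2] N/(PP/S)  >  k=1
[2,3] PP/S  lex  "that"
[0,3] N  >  k=2
[3,4] (S/NP)\N  lex  "park"
[0,4] S/NP  <  k=3
[4,5] (NP/N)/(S/N)  lex  "sent"
[5,6] S/N  lex  "heard"
[4,6] NP/N  >  k=5
[6,7] N  lex  "idea"
[4,7] NP  >  k=6
[0,7] S  >  k=4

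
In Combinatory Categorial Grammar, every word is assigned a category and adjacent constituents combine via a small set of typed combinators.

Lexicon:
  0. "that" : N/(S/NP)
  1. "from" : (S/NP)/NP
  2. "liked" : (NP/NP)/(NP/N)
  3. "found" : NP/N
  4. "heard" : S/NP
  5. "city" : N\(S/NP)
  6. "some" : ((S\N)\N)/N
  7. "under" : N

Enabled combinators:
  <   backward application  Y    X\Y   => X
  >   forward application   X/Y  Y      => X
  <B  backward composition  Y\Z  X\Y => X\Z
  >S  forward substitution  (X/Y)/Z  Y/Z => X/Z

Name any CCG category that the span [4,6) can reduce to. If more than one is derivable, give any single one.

[0,8] S   <
  [0,4] N   >
    [0,1] "that" : N/(S/NP)
    [1,4] S/NP   >S
      [1,2] "from" : (S/NP)/NP
      [2,4] NP/NP   >
        [2,3] "liked" : (NP/NP)/(NP/N)
        [3,4] "found" : NP/N
  [4,8] S\N   <
    [4,6] N   <
      [4,5] "heard" : S/NP
      [5,6] "city" : N\(S/NP)
    [6,8] (S\N)\N   >
      [6,7] "some" : ((S\N)\N)/N
      [7,8] "under" : N

N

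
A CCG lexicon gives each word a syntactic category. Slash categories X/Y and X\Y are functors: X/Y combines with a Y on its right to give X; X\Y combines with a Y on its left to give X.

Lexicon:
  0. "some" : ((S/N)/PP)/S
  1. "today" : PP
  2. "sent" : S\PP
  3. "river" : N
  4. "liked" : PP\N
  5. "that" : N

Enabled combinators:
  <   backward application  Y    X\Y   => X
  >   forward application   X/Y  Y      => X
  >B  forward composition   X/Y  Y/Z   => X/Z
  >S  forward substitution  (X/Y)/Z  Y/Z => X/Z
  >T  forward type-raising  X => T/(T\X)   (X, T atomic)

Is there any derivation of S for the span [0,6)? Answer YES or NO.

[0,6] S   >
  [0,5] S/N   >
    [0,3] (S/N)/PP   >
      [0,1] "some" : ((S/N)/PP)/S
      [1,3] S   <
        [1,2] "today" : PP
        [2,3] "sent" : S\PP
    [3,5] PP   >
      [3,4] PP/(PP\N)   >T
        [3,4] "river" : N
      [4,5] "liked" : PP\N
  [5,6] "that" : N

YES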